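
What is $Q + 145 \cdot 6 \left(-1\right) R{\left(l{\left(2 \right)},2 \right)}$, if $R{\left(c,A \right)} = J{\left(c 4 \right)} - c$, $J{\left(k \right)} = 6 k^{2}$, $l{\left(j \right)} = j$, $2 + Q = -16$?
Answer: $-332358$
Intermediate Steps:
$Q = -18$ ($Q = -2 - 16 = -18$)
$R{\left(c,A \right)} = - c + 96 c^{2}$ ($R{\left(c,A \right)} = 6 \left(c 4\right)^{2} - c = 6 \left(4 c\right)^{2} - c = 6 \cdot 16 c^{2} - c = 96 c^{2} - c = - c + 96 c^{2}$)
$Q + 145 \cdot 6 \left(-1\right) R{\left(l{\left(2 \right)},2 \right)} = -18 + 145 \cdot 6 \left(-1\right) 2 \left(-1 + 96 \cdot 2\right) = -18 + 145 \left(- 6 \cdot 2 \left(-1 + 192\right)\right) = -18 + 145 \left(- 6 \cdot 2 \cdot 191\right) = -18 + 145 \left(\left(-6\right) 382\right) = -18 + 145 \left(-2292\right) = -18 - 332340 = -332358$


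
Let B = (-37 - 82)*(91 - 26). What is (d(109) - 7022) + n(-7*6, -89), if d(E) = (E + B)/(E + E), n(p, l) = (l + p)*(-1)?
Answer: -754932/109 ≈ -6926.0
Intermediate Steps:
B = -7735 (B = -119*65 = -7735)
n(p, l) = -l - p
d(E) = (-7735 + E)/(2*E) (d(E) = (E - 7735)/(E + E) = (-7735 + E)/((2*E)) = (-7735 + E)*(1/(2*E)) = (-7735 + E)/(2*E))
(d(109) - 7022) + n(-7*6, -89) = ((½)*(-7735 + 109)/109 - 7022) + (-1*(-89) - (-7)*6) = ((½)*(1/109)*(-7626) - 7022) + (89 - 1*(-42)) = (-3813/109 - 7022) + (89 + 42) = -769211/109 + 131 = -754932/109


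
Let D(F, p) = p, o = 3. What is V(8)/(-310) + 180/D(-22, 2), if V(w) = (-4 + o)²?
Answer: 27899/310 ≈ 89.997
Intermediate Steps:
V(w) = 1 (V(w) = (-4 + 3)² = (-1)² = 1)
V(8)/(-310) + 180/D(-22, 2) = 1/(-310) + 180/2 = 1*(-1/310) + 180*(½) = -1/310 + 90 = 27899/310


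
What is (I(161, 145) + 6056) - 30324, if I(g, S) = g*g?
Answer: 1653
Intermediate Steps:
I(g, S) = g²
(I(161, 145) + 6056) - 30324 = (161² + 6056) - 30324 = (25921 + 6056) - 30324 = 31977 - 30324 = 1653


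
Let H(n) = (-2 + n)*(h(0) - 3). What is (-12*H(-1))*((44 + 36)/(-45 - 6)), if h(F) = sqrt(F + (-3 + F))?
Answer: 2880/17 - 960*I*sqrt(3)/17 ≈ 169.41 - 97.81*I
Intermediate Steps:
h(F) = sqrt(-3 + 2*F)
H(n) = (-3 + I*sqrt(3))*(-2 + n) (H(n) = (-2 + n)*(sqrt(-3 + 2*0) - 3) = (-2 + n)*(sqrt(-3 + 0) - 3) = (-2 + n)*(sqrt(-3) - 3) = (-2 + n)*(I*sqrt(3) - 3) = (-2 + n)*(-3 + I*sqrt(3)) = (-3 + I*sqrt(3))*(-2 + n))
(-12*H(-1))*((44 + 36)/(-45 - 6)) = (-12*(6 - 3*(-1) - 2*I*sqrt(3) + I*(-1)*sqrt(3)))*((44 + 36)/(-45 - 6)) = (-12*(6 + 3 - 2*I*sqrt(3) - I*sqrt(3)))*(80/(-51)) = (-12*(9 - 3*I*sqrt(3)))*(80*(-1/51)) = (-108 + 36*I*sqrt(3))*(-80/51) = 2880/17 - 960*I*sqrt(3)/17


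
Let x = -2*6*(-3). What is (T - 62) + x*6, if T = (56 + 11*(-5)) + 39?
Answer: 194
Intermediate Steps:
T = 40 (T = (56 - 55) + 39 = 1 + 39 = 40)
x = 36 (x = -12*(-3) = 36)
(T - 62) + x*6 = (40 - 62) + 36*6 = -22 + 216 = 194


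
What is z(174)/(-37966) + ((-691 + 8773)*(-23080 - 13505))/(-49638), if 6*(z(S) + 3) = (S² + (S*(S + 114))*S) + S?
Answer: 929449804405/157046359 ≈ 5918.3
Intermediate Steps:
z(S) = -3 + S/6 + S²/6 + S²*(114 + S)/6 (z(S) = -3 + ((S² + (S*(S + 114))*S) + S)/6 = -3 + ((S² + (S*(114 + S))*S) + S)/6 = -3 + ((S² + S²*(114 + S)) + S)/6 = -3 + (S + S² + S²*(114 + S))/6 = -3 + (S/6 + S²/6 + S²*(114 + S)/6) = -3 + S/6 + S²/6 + S²*(114 + S)/6)
z(174)/(-37966) + ((-691 + 8773)*(-23080 - 13505))/(-49638) = (-3 + (⅙)*174 + (⅙)*174³ + (115/6)*174²)/(-37966) + ((-691 + 8773)*(-23080 - 13505))/(-49638) = (-3 + 29 + (⅙)*5268024 + (115/6)*30276)*(-1/37966) + (8082*(-36585))*(-1/49638) = (-3 + 29 + 878004 + 580290)*(-1/37966) - 295679970*(-1/49638) = 1458320*(-1/37966) + 49279995/8273 = -729160/18983 + 49279995/8273 = 929449804405/157046359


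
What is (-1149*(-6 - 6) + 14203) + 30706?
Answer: 58697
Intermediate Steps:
(-1149*(-6 - 6) + 14203) + 30706 = (-1149*(-12) + 14203) + 30706 = (13788 + 14203) + 30706 = 27991 + 30706 = 58697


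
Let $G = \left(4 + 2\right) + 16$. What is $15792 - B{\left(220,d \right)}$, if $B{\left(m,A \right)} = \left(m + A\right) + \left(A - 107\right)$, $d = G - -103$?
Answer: $15429$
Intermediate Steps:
$G = 22$ ($G = 6 + 16 = 22$)
$d = 125$ ($d = 22 - -103 = 22 + 103 = 125$)
$B{\left(m,A \right)} = -107 + m + 2 A$ ($B{\left(m,A \right)} = \left(A + m\right) + \left(A - 107\right) = \left(A + m\right) + \left(-107 + A\right) = -107 + m + 2 A$)
$15792 - B{\left(220,d \right)} = 15792 - \left(-107 + 220 + 2 \cdot 125\right) = 15792 - \left(-107 + 220 + 250\right) = 15792 - 363 = 15429$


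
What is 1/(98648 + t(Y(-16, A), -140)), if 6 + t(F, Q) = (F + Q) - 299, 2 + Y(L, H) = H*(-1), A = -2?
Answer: 1/98203 ≈ 1.0183e-5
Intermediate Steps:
Y(L, H) = -2 - H (Y(L, H) = -2 + H*(-1) = -2 - H)
t(F, Q) = -305 + F + Q (t(F, Q) = -6 + ((F + Q) - 299) = -6 + (-299 + F + Q) = -305 + F + Q)
1/(98648 + t(Y(-16, A), -140)) = 1/(98648 + (-305 + (-2 - 1*(-2)) - 140)) = 1/(98648 + (-305 + (-2 + 2) - 140)) = 1/(98648 + (-305 + 0 - 140)) = 1/(98648 - 445) = 1/98203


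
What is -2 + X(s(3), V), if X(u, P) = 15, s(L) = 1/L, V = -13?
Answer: 13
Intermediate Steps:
s(L) = 1/L
-2 + X(s(3), V) = -2 + 15 = 13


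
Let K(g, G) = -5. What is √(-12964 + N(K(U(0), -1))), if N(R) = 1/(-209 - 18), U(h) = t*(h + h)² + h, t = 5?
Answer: 3*I*√74224687/227 ≈ 113.86*I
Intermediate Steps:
U(h) = h + 20*h² (U(h) = 5*(h + h)² + h = 5*(2*h)² + h = 5*(4*h²) + h = 20*h² + h = h + 20*h²)
N(R) = -1/227 (N(R) = 1/(-227) = -1/227)
√(-12964 + N(K(U(0), -1))) = √(-12964 - 1/227) = √(-2942829/227) = 3*I*√74224687/227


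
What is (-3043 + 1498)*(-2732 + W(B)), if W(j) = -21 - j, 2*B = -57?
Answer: 8418705/2 ≈ 4.2094e+6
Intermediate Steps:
B = -57/2 (B = (½)*(-57) = -57/2 ≈ -28.500)
(-3043 + 1498)*(-2732 + W(B)) = (-3043 + 1498)*(-2732 + (-21 - 1*(-57/2))) = -1545*(-2732 + (-21 + 57/2)) = -1545*(-2732 + 15/2) = -1545*(-5449/2) = 8418705/2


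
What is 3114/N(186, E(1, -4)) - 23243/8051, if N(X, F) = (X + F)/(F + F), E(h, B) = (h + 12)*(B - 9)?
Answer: -8474330263/136867 ≈ -61917.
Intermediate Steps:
E(h, B) = (-9 + B)*(12 + h) (E(h, B) = (12 + h)*(-9 + B) = (-9 + B)*(12 + h))
N(X, F) = (F + X)/(2*F) (N(X, F) = (F + X)/((2*F)) = (F + X)*(1/(2*F)) = (F + X)/(2*F))
3114/N(186, E(1, -4)) - 23243/8051 = 3114/((((-108 - 9*1 + 12*(-4) - 4*1) + 186)/(2*(-108 - 9*1 + 12*(-4) - 4*1)))) - 23243/8051 = 3114/((((-108 - 9 - 48 - 4) + 186)/(2*(-108 - 9 - 48 - 4)))) - 23243*1/8051 = 3114/(((1/2)*(-169 + 186)/(-169))) - 23243/8051 = 3114/(((1/2)*(-1/169)*17)) - 23243/8051 = 3114/(-17/338) - 23243/8051 = 3114*(-338/17) - 23243/8051 = -1052532/17 - 23243/8051 = -8474330263/136867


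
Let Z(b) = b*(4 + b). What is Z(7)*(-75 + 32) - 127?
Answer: -3438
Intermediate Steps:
Z(7)*(-75 + 32) - 127 = (7*(4 + 7))*(-75 + 32) - 127 = (7*11)*(-43) - 127 = 77*(-43) - 127 = -3311 - 127 = -3438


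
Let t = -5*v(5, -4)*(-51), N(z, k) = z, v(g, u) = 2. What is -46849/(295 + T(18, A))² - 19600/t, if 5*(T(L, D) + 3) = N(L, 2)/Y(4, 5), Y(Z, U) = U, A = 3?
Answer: -106457434915/2731209324 ≈ -38.978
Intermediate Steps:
T(L, D) = -3 + L/25 (T(L, D) = -3 + (L/5)/5 = -3 + L/25)
t = 510 (t = -5*2*(-51) = -10*(-51) = 510)
-46849/(295 + T(18, A))² - 19600/t = -46849/(295 + (-3 + (1/25)*18))² - 19600/510 = -46849/(295 + (-3 + 18/25))² - 19600*1/510 = -46849/(295 - 57/25)² - 1960/51 = -46849/((7318/25)²) - 1960/51 = -46849/53553124/625 - 1960/51 = -46849*625/53553124 - 1960/51 = -29280625/53553124 - 1960/51 = -106457434915/2731209324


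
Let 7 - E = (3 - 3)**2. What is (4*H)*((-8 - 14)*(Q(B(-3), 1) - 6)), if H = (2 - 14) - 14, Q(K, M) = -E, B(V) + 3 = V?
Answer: -29744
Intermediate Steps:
E = 7 (E = 7 - (3 - 3)**2 = 7 - 1*0**2 = 7 - 1*0 = 7 + 0 = 7)
B(V) = -3 + V
Q(K, M) = -7 (Q(K, M) = -1*7 = -7)
H = -26 (H = -12 - 14 = -26)
(4*H)*((-8 - 14)*(Q(B(-3), 1) - 6)) = (4*(-26))*((-8 - 14)*(-7 - 6)) = -(-2288)*(-13) = -104*286 = -29744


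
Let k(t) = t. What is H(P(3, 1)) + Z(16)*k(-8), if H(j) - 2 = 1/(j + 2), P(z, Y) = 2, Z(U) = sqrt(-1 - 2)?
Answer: 9/4 - 8*I*sqrt(3) ≈ 2.25 - 13.856*I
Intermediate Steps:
Z(U) = I*sqrt(3) (Z(U) = sqrt(-3) = I*sqrt(3))
H(j) = 2 + 1/(2 + j) (H(j) = 2 + 1/(j + 2) = 2 + 1/(2 + j))
H(P(3, 1)) + Z(16)*k(-8) = (5 + 2*2)/(2 + 2) + (I*sqrt(3))*(-8) = (5 + 4)/4 - 8*I*sqrt(3) = (1/4)*9 - 8*I*sqrt(3) = 9/4 - 8*I*sqrt(3)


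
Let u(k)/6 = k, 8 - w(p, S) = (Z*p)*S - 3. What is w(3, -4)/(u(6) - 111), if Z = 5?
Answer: -71/75 ≈ -0.94667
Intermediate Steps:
w(p, S) = 11 - 5*S*p (w(p, S) = 8 - ((5*p)*S - 3) = 8 - (5*S*p - 3) = 8 - (-3 + 5*S*p) = 8 + (3 - 5*S*p) = 11 - 5*S*p)
u(k) = 6*k
w(3, -4)/(u(6) - 111) = (11 - 5*(-4)*3)/(6*6 - 111) = (11 + 60)/(36 - 111) = 71/(-75) = -1/75*71 = -71/75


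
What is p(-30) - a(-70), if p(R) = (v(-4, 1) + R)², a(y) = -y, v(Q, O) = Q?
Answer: 1086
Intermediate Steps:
p(R) = (-4 + R)²
p(-30) - a(-70) = (-4 - 30)² - (-1)*(-70) = (-34)² - 1*70 = 1156 - 70 = 1086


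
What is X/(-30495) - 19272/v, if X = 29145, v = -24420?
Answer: -62637/376105 ≈ -0.16654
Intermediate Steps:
X/(-30495) - 19272/v = 29145/(-30495) - 19272/(-24420) = 29145*(-1/30495) - 19272*(-1/24420) = -1943/2033 + 146/185 = -62637/376105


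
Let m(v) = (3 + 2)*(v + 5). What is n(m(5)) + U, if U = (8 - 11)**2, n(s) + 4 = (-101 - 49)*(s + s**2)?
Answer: -382495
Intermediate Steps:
m(v) = 25 + 5*v (m(v) = 5*(5 + v) = 25 + 5*v)
n(s) = -4 - 150*s - 150*s**2 (n(s) = -4 + (-101 - 49)*(s + s**2) = -4 - 150*(s + s**2) = -4 + (-150*s - 150*s**2) = -4 - 150*s - 150*s**2)
U = 9 (U = (-3)**2 = 9)
n(m(5)) + U = (-4 - 150*(25 + 5*5) - 150*(25 + 5*5)**2) + 9 = (-4 - 150*(25 + 25) - 150*(25 + 25)**2) + 9 = (-4 - 150*50 - 150*50**2) + 9 = (-4 - 7500 - 150*2500) + 9 = (-4 - 7500 - 375000) + 9 = -382504 + 9 = -382495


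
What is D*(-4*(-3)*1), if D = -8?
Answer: -96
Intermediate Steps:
D*(-4*(-3)*1) = -8*(-4*(-3)) = -96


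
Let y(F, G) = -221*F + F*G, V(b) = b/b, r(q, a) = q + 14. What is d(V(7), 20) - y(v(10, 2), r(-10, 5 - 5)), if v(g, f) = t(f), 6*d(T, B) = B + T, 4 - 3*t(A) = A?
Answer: 889/6 ≈ 148.17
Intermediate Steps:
t(A) = 4/3 - A/3
r(q, a) = 14 + q
V(b) = 1
d(T, B) = B/6 + T/6 (d(T, B) = (B + T)/6 = B/6 + T/6)
v(g, f) = 4/3 - f/3
d(V(7), 20) - y(v(10, 2), r(-10, 5 - 5)) = ((1/6)*20 + (1/6)*1) - (4/3 - 1/3*2)*(-221 + (14 - 10)) = (10/3 + 1/6) - (4/3 - 2/3)*(-221 + 4) = 7/2 - 2*(-217)/3 = 7/2 - 1*(-434/3) = 7/2 + 434/3 = 889/6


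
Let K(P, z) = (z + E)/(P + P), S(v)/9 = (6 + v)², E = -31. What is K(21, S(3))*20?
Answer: 6980/21 ≈ 332.38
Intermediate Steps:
S(v) = 9*(6 + v)²
K(P, z) = (-31 + z)/(2*P) (K(P, z) = (z - 31)/(P + P) = (-31 + z)/((2*P)) = (-31 + z)*(1/(2*P)) = (-31 + z)/(2*P))
K(21, S(3))*20 = ((½)*(-31 + 9*(6 + 3)²)/21)*20 = ((½)*(1/21)*(-31 + 9*9²))*20 = ((½)*(1/21)*(-31 + 9*81))*20 = ((½)*(1/21)*(-31 + 729))*20 = ((½)*(1/21)*698)*20 = (349/21)*20 = 6980/21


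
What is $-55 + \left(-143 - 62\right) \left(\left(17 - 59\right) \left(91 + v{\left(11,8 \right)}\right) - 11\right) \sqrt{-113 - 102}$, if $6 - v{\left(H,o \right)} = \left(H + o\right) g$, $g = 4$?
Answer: $-55 + 183065 i \sqrt{215} \approx -55.0 + 2.6843 \cdot 10^{6} i$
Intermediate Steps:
$v{\left(H,o \right)} = 6 - 4 H - 4 o$ ($v{\left(H,o \right)} = 6 - \left(H + o\right) 4 = 6 - \left(4 H + 4 o\right) = 6 - 4 H - 4 o$)
$-55 + \left(-143 - 62\right) \left(\left(17 - 59\right) \left(91 + v{\left(11,8 \right)}\right) - 11\right) \sqrt{-113 - 102} = -55 + \left(-143 - 62\right) \left(\left(17 - 59\right) \left(91 - 70\right) - 11\right) \sqrt{-113 - 102} = -55 + - 205 \left(- 42 \left(91 - 70\right) - 11\right) \sqrt{-215} = -55 + - 205 \left(- 42 \left(91 - 70\right) - 11\right) i \sqrt{215} = -55 + - 205 \left(\left(-42\right) 21 - 11\right) i \sqrt{215} = -55 + - 205 \left(-882 - 11\right) i \sqrt{215} = -55 + \left(-205\right) \left(-893\right) i \sqrt{215} = -55 + 183065 i \sqrt{215}$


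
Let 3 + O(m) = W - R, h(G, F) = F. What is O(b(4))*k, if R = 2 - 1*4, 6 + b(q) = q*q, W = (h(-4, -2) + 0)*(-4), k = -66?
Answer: -462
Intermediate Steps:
W = 8 (W = (-2 + 0)*(-4) = -2*(-4) = 8)
b(q) = -6 + q² (b(q) = -6 + q*q = -6 + q²)
R = -2 (R = 2 - 4 = -2)
O(m) = 7 (O(m) = -3 + (8 - 1*(-2)) = -3 + (8 + 2) = -3 + 10 = 7)
O(b(4))*k = 7*(-66) = -462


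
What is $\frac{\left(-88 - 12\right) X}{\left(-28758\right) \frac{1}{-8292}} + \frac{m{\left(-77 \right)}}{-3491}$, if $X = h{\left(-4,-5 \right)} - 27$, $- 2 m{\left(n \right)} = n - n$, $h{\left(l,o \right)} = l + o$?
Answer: $\frac{4975200}{4793} \approx 1038.0$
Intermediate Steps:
$m{\left(n \right)} = 0$ ($m{\left(n \right)} = - \frac{n - n}{2} = \left(- \frac{1}{2}\right) 0 = 0$)
$X = -36$ ($X = \left(-4 - 5\right) - 27 = -9 - 27 = -36$)
$\frac{\left(-88 - 12\right) X}{\left(-28758\right) \frac{1}{-8292}} + \frac{m{\left(-77 \right)}}{-3491} = \frac{\left(-88 - 12\right) \left(-36\right)}{\left(-28758\right) \frac{1}{-8292}} + \frac{0}{-3491} = \frac{\left(-100\right) \left(-36\right)}{\left(-28758\right) \left(- \frac{1}{8292}\right)} + 0 \left(- \frac{1}{3491}\right) = \frac{3600}{\frac{4793}{1382}} + 0 = 3600 \cdot \frac{1382}{4793} + 0 = \frac{4975200}{4793} + 0 = \frac{4975200}{4793}$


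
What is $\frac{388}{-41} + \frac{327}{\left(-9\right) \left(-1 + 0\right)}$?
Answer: $\frac{3305}{123} \approx 26.87$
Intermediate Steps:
$\frac{388}{-41} + \frac{327}{\left(-9\right) \left(-1 + 0\right)} = 388 \left(- \frac{1}{41}\right) + \frac{327}{\left(-9\right) \left(-1\right)} = - \frac{388}{41} + \frac{327}{9} = - \frac{388}{41} + 327 \cdot \frac{1}{9} = - \frac{388}{41} + \frac{109}{3} = \frac{3305}{123}$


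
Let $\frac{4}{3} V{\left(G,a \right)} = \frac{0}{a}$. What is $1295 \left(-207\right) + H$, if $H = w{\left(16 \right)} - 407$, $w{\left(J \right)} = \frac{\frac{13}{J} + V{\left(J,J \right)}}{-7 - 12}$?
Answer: $- \frac{81615501}{304} \approx -2.6847 \cdot 10^{5}$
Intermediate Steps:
$V{\left(G,a \right)} = 0$ ($V{\left(G,a \right)} = \frac{3 \frac{0}{a}}{4} = \frac{3}{4} \cdot 0 = 0$)
$w{\left(J \right)} = - \frac{13}{19 J}$ ($w{\left(J \right)} = \frac{\frac{13}{J} + 0}{-7 - 12} = \frac{13 \frac{1}{J}}{-19} = \frac{13}{J} \left(- \frac{1}{19}\right) = - \frac{13}{19 J}$)
$H = - \frac{123741}{304}$ ($H = - \frac{13}{19 \cdot 16} - 407 = \left(- \frac{13}{19}\right) \frac{1}{16} - 407 = - \frac{13}{304} - 407 = - \frac{123741}{304} \approx -407.04$)
$1295 \left(-207\right) + H = 1295 \left(-207\right) - \frac{123741}{304} = -268065 - \frac{123741}{304} = - \frac{81615501}{304}$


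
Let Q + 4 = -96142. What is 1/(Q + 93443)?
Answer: -1/2703 ≈ -0.00036996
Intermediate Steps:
Q = -96146 (Q = -4 - 96142 = -96146)
1/(Q + 93443) = 1/(-96146 + 93443) = 1/(-2703) = -1/2703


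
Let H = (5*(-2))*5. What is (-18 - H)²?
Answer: 1024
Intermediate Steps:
H = -50 (H = -10*5 = -50)
(-18 - H)² = (-18 - 1*(-50))² = (-18 + 50)² = 32² = 1024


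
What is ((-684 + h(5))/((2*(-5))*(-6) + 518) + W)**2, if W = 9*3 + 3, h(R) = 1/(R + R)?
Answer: 27742566721/33408400 ≈ 830.41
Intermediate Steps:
h(R) = 1/(2*R)
W = 30 (W = 27 + 3 = 30)
((-684 + h(5))/((2*(-5))*(-6) + 518) + W)**2 = ((-684 + (1/2)/5)/((2*(-5))*(-6) + 518) + 30)**2 = ((-684 + (1/2)*(1/5))/(-10*(-6) + 518) + 30)**2 = ((-684 + 1/10)/(60 + 518) + 30)**2 = (-6839/10/578 + 30)**2 = (-6839/10*1/578 + 30)**2 = (-6839/5780 + 30)**2 = (166561/5780)**2 = 27742566721/33408400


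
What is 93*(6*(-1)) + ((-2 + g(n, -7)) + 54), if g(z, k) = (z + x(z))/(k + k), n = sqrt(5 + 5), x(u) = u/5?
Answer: -506 - 3*sqrt(10)/35 ≈ -506.27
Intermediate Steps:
x(u) = u/5 (x(u) = u*(1/5) = u/5)
n = sqrt(10) ≈ 3.1623
g(z, k) = 3*z/(5*k) (g(z, k) = (z + z/5)/(k + k) = (6*z/5)/((2*k)) = (6*z/5)*(1/(2*k)) = 3*z/(5*k))
93*(6*(-1)) + ((-2 + g(n, -7)) + 54) = 93*(6*(-1)) + ((-2 + (3/5)*sqrt(10)/(-7)) + 54) = 93*(-6) + ((-2 + (3/5)*sqrt(10)*(-1/7)) + 54) = -558 + ((-2 - 3*sqrt(10)/35) + 54) = -558 + (52 - 3*sqrt(10)/35) = -506 - 3*sqrt(10)/35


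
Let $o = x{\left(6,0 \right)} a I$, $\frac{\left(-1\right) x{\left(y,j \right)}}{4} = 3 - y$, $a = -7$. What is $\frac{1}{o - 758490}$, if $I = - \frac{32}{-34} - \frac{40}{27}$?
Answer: $- \frac{153}{116042026} \approx -1.3185 \cdot 10^{-6}$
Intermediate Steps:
$I = - \frac{248}{459}$ ($I = \left(-32\right) \left(- \frac{1}{34}\right) - \frac{40}{27} = \frac{16}{17} - \frac{40}{27} = - \frac{248}{459} \approx -0.54031$)
$x{\left(y,j \right)} = -12 + 4 y$ ($x{\left(y,j \right)} = - 4 \left(3 - y\right) = -12 + 4 y$)
$o = \frac{6944}{153}$ ($o = \left(-12 + 4 \cdot 6\right) \left(-7\right) \left(- \frac{248}{459}\right) = \left(-12 + 24\right) \left(-7\right) \left(- \frac{248}{459}\right) = 12 \left(-7\right) \left(- \frac{248}{459}\right) = \left(-84\right) \left(- \frac{248}{459}\right) = \frac{6944}{153} \approx 45.386$)
$\frac{1}{o - 758490} = \frac{1}{\frac{6944}{153} - 758490} = \frac{1}{- \frac{116042026}{153}} = - \frac{153}{116042026}$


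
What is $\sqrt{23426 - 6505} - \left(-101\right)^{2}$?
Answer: $-10201 + \sqrt{16921} \approx -10071.0$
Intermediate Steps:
$\sqrt{23426 - 6505} - \left(-101\right)^{2} = \sqrt{16921} - 10201 = -10201 + \sqrt{16921}$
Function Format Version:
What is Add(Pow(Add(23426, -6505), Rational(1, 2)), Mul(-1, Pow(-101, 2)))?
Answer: Add(-10201, Pow(16921, Rational(1, 2))) ≈ -10071.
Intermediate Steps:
Add(Pow(Add(23426, -6505), Rational(1, 2)), Mul(-1, Pow(-101, 2))) = Add(Pow(16921, Rational(1, 2)), Mul(-1, 10201)) = Add(Pow(16921, Rational(1, 2)), -10201) = Add(-10201, Pow(16921, Rational(1, 2)))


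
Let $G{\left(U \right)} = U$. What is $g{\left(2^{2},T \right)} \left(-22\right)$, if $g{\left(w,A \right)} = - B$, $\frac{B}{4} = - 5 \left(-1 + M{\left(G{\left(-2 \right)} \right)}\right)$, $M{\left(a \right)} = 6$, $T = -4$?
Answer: $-2200$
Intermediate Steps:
$B = -100$ ($B = 4 \left(- 5 \left(-1 + 6\right)\right) = 4 \left(\left(-5\right) 5\right) = 4 \left(-25\right) = -100$)
$g{\left(w,A \right)} = 100$ ($g{\left(w,A \right)} = \left(-1\right) \left(-100\right) = 100$)
$g{\left(2^{2},T \right)} \left(-22\right) = 100 \left(-22\right) = -2200$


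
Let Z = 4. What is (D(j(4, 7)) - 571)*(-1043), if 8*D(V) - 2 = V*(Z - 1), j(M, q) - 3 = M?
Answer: 4740435/8 ≈ 5.9255e+5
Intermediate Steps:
j(M, q) = 3 + M
D(V) = 1/4 + 3*V/8 (D(V) = 1/4 + (V*(4 - 1))/8 = 1/4 + (V*3)/8 = 1/4 + (3*V)/8 = 1/4 + 3*V/8)
(D(j(4, 7)) - 571)*(-1043) = ((1/4 + 3*(3 + 4)/8) - 571)*(-1043) = ((1/4 + (3/8)*7) - 571)*(-1043) = ((1/4 + 21/8) - 571)*(-1043) = (23/8 - 571)*(-1043) = -4545/8*(-1043) = 4740435/8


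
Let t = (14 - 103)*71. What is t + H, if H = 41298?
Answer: 34979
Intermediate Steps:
t = -6319 (t = -89*71 = -6319)
t + H = -6319 + 41298 = 34979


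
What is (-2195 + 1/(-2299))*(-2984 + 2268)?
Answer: 3613155096/2299 ≈ 1.5716e+6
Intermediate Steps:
(-2195 + 1/(-2299))*(-2984 + 2268) = (-2195 - 1/2299)*(-716) = -5046306/2299*(-716) = 3613155096/2299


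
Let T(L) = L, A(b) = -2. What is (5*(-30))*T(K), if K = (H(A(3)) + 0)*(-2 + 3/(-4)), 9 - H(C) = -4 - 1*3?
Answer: 6600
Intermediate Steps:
H(C) = 16 (H(C) = 9 - (-4 - 1*3) = 9 - (-4 - 3) = 9 - 1*(-7) = 9 + 7 = 16)
K = -44 (K = (16 + 0)*(-2 + 3/(-4)) = 16*(-2 + 3*(-¼)) = 16*(-2 - ¾) = 16*(-11/4) = -44)
(5*(-30))*T(K) = (5*(-30))*(-44) = -150*(-44) = 6600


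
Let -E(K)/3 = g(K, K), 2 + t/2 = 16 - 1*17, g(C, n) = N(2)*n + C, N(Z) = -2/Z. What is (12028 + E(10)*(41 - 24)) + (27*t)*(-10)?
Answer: 13648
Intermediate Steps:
g(C, n) = C - n (g(C, n) = (-2/2)*n + C = (-2*1/2)*n + C = -n + C = C - n)
t = -6 (t = -4 + 2*(16 - 1*17) = -4 + 2*(16 - 17) = -4 + 2*(-1) = -4 - 2 = -6)
E(K) = 0 (E(K) = -3*(K - K) = -3*0 = 0)
(12028 + E(10)*(41 - 24)) + (27*t)*(-10) = (12028 + 0*(41 - 24)) + (27*(-6))*(-10) = (12028 + 0*17) - 162*(-10) = (12028 + 0) + 1620 = 12028 + 1620 = 13648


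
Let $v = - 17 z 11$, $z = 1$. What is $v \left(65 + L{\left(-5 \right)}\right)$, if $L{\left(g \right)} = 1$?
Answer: $-12342$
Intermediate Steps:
$v = -187$ ($v = \left(-17\right) 1 \cdot 11 = \left(-17\right) 11 = -187$)
$v \left(65 + L{\left(-5 \right)}\right) = - 187 \left(65 + 1\right) = \left(-187\right) 66 = -12342$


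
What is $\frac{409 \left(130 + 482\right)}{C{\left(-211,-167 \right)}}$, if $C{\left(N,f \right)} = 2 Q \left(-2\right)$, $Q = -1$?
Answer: $62577$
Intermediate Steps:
$C{\left(N,f \right)} = 4$ ($C{\left(N,f \right)} = 2 \left(-1\right) \left(-2\right) = \left(-2\right) \left(-2\right) = 4$)
$\frac{409 \left(130 + 482\right)}{C{\left(-211,-167 \right)}} = \frac{409 \left(130 + 482\right)}{4} = 409 \cdot 612 \cdot \frac{1}{4} = 250308 \cdot \frac{1}{4} = 62577$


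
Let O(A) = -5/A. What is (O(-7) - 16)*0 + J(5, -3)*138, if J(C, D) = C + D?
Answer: 276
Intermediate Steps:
(O(-7) - 16)*0 + J(5, -3)*138 = (-5/(-7) - 16)*0 + (5 - 3)*138 = (-5*(-1/7) - 16)*0 + 2*138 = (5/7 - 16)*0 + 276 = -107/7*0 + 276 = 0 + 276 = 276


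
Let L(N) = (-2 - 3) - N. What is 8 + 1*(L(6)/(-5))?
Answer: 51/5 ≈ 10.200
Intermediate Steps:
L(N) = -5 - N
8 + 1*(L(6)/(-5)) = 8 + 1*((-5 - 1*6)/(-5)) = 8 + 1*((-5 - 6)*(-1/5)) = 8 + 1*(-11*(-1/5)) = 8 + 1*(11/5) = 8 + 11/5 = 51/5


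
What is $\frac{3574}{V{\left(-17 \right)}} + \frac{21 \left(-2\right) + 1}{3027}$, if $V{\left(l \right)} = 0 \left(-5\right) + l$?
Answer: $- \frac{10819195}{51459} \approx -210.25$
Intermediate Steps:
$V{\left(l \right)} = l$ ($V{\left(l \right)} = 0 + l = l$)
$\frac{3574}{V{\left(-17 \right)}} + \frac{21 \left(-2\right) + 1}{3027} = \frac{3574}{-17} + \frac{21 \left(-2\right) + 1}{3027} = 3574 \left(- \frac{1}{17}\right) + \left(-42 + 1\right) \frac{1}{3027} = - \frac{3574}{17} - \frac{41}{3027} = - \frac{10819195}{51459}$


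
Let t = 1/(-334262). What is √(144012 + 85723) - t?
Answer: 1/334262 + √229735 ≈ 479.31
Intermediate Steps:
t = -1/334262 ≈ -2.9917e-6
√(144012 + 85723) - t = √(144012 + 85723) - 1*(-1/334262) = √229735 + 1/334262 = 1/334262 + √229735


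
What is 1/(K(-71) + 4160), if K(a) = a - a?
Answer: 1/4160 ≈ 0.00024038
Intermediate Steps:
K(a) = 0
1/(K(-71) + 4160) = 1/(0 + 4160) = 1/4160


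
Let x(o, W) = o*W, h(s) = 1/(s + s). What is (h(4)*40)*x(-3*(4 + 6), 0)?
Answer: 0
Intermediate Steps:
h(s) = 1/(2*s)
x(o, W) = W*o
(h(4)*40)*x(-3*(4 + 6), 0) = (((½)/4)*40)*(0*(-3*(4 + 6))) = (((½)*(¼))*40)*(0*(-3*10)) = ((⅛)*40)*(0*(-30)) = 5*0 = 0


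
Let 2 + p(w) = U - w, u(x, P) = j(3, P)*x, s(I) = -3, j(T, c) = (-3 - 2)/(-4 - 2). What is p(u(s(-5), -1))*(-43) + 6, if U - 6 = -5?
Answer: -117/2 ≈ -58.500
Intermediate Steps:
U = 1 (U = 6 - 5 = 1)
j(T, c) = 5/6 (j(T, c) = -5/(-6) = -5*(-1/6) = 5/6)
u(x, P) = 5*x/6
p(w) = -1 - w (p(w) = -2 + (1 - w) = -1 - w)
p(u(s(-5), -1))*(-43) + 6 = (-1 - 5*(-3)/6)*(-43) + 6 = (-1 - 1*(-5/2))*(-43) + 6 = (-1 + 5/2)*(-43) + 6 = (3/2)*(-43) + 6 = -129/2 + 6 = -117/2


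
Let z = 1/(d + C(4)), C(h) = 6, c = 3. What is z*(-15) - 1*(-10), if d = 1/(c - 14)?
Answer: 97/13 ≈ 7.4615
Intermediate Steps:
d = -1/11 (d = 1/(3 - 14) = 1/(-11) = -1/11 ≈ -0.090909)
z = 11/65 (z = 1/(-1/11 + 6) = 1/(65/11) = 11/65 ≈ 0.16923)
z*(-15) - 1*(-10) = (11/65)*(-15) - 1*(-10) = -33/13 + 10 = 97/13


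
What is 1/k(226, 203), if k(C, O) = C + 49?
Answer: 1/275 ≈ 0.0036364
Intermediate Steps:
k(C, O) = 49 + C
1/k(226, 203) = 1/(49 + 226) = 1/275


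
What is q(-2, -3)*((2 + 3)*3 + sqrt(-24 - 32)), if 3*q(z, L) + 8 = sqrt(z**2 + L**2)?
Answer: -(8 - sqrt(13))*(15 + 2*I*sqrt(14))/3 ≈ -21.972 - 10.962*I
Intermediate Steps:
q(z, L) = -8/3 + sqrt(L**2 + z**2)/3 (q(z, L) = -8/3 + sqrt(z**2 + L**2)/3 = -8/3 + sqrt(L**2 + z**2)/3)
q(-2, -3)*((2 + 3)*3 + sqrt(-24 - 32)) = (-8/3 + sqrt((-3)**2 + (-2)**2)/3)*((2 + 3)*3 + sqrt(-24 - 32)) = (-8/3 + sqrt(9 + 4)/3)*(5*3 + sqrt(-56)) = (-8/3 + sqrt(13)/3)*(15 + 2*I*sqrt(14)) = (15 + 2*I*sqrt(14))*(-8/3 + sqrt(13)/3)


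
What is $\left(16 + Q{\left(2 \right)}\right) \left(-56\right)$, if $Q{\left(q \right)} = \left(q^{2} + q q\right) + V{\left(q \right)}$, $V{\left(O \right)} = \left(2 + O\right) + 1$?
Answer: $-1624$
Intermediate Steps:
$V{\left(O \right)} = 3 + O$
$Q{\left(q \right)} = 3 + q + 2 q^{2}$ ($Q{\left(q \right)} = \left(q^{2} + q q\right) + \left(3 + q\right) = \left(q^{2} + q^{2}\right) + \left(3 + q\right) = 2 q^{2} + \left(3 + q\right) = 3 + q + 2 q^{2}$)
$\left(16 + Q{\left(2 \right)}\right) \left(-56\right) = \left(16 + \left(3 + 2 + 2 \cdot 2^{2}\right)\right) \left(-56\right) = \left(16 + \left(3 + 2 + 2 \cdot 4\right)\right) \left(-56\right) = \left(16 + \left(3 + 2 + 8\right)\right) \left(-56\right) = \left(16 + 13\right) \left(-56\right) = 29 \left(-56\right) = -1624$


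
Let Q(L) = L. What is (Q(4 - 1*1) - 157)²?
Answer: 23716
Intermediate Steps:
(Q(4 - 1*1) - 157)² = ((4 - 1*1) - 157)² = ((4 - 1) - 157)² = (3 - 157)² = (-154)² = 23716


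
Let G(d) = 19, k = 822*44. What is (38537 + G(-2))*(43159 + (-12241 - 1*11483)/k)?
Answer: 2507667762222/1507 ≈ 1.6640e+9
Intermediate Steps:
k = 36168
(38537 + G(-2))*(43159 + (-12241 - 1*11483)/k) = (38537 + 19)*(43159 + (-12241 - 1*11483)/36168) = 38556*(43159 + (-12241 - 11483)*(1/36168)) = 38556*(43159 - 23724*1/36168) = 38556*(43159 - 1977/3014) = 38556*(130079249/3014) = 2507667762222/1507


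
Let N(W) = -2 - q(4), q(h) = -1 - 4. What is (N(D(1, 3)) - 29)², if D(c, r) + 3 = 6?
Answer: 676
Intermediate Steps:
q(h) = -5
D(c, r) = 3 (D(c, r) = -3 + 6 = 3)
N(W) = 3 (N(W) = -2 - 1*(-5) = -2 + 5 = 3)
(N(D(1, 3)) - 29)² = (3 - 29)² = (-26)² = 676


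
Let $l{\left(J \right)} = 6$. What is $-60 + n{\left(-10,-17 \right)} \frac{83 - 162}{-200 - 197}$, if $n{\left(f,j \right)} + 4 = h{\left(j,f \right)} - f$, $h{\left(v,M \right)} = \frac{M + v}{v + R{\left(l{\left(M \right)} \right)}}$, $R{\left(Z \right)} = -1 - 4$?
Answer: $- \frac{511479}{8734} \approx -58.562$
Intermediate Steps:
$R{\left(Z \right)} = -5$
$h{\left(v,M \right)} = \frac{M + v}{-5 + v}$ ($h{\left(v,M \right)} = \frac{M + v}{v - 5} = \frac{M + v}{-5 + v}$)
$n{\left(f,j \right)} = -4 - f + \frac{f + j}{-5 + j}$ ($n{\left(f,j \right)} = -4 - \left(f - \frac{f + j}{-5 + j}\right) = -4 - f + \frac{f + j}{-5 + j}$)
$-60 + n{\left(-10,-17 \right)} \frac{83 - 162}{-200 - 197} = -60 + \frac{-10 - 17 - \left(-5 - 17\right) \left(4 - 10\right)}{-5 - 17} \frac{83 - 162}{-200 - 197} = -60 + \frac{-10 - 17 - \left(-22\right) \left(-6\right)}{-22} \left(- \frac{79}{-397}\right) = -60 + - \frac{-10 - 17 - 132}{22} \left(\left(-79\right) \left(- \frac{1}{397}\right)\right) = -60 + \left(- \frac{1}{22}\right) \left(-159\right) \frac{79}{397} = -60 + \frac{159}{22} \cdot \frac{79}{397} = -60 + \frac{12561}{8734} = - \frac{511479}{8734}$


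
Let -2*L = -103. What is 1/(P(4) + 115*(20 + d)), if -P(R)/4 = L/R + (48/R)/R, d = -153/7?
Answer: -14/3879 ≈ -0.0036092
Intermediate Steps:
L = 103/2 (L = -½*(-103) = 103/2 ≈ 51.500)
d = -153/7 (d = -153*⅐ = -153/7 ≈ -21.857)
P(R) = -206/R - 192/R² (P(R) = -4*(103/(2*R) + (48/R)/R) = -4*(103/(2*R) + 48/R²) = -4*(48/R² + 103/(2*R)) = -206/R - 192/R²)
1/(P(4) + 115*(20 + d)) = 1/(2*(-96 - 103*4)/4² + 115*(20 - 153/7)) = 1/(2*(1/16)*(-96 - 412) + 115*(-13/7)) = 1/(2*(1/16)*(-508) - 1495/7) = 1/(-127/2 - 1495/7) = 1/(-3879/14) = -14/3879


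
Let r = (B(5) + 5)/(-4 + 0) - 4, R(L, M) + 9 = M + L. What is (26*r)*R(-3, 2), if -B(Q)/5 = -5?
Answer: 2990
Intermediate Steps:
B(Q) = 25 (B(Q) = -5*(-5) = 25)
R(L, M) = -9 + L + M (R(L, M) = -9 + (M + L) = -9 + (L + M) = -9 + L + M)
r = -23/2 (r = (25 + 5)/(-4 + 0) - 4 = 30/(-4) - 4 = 30*(-1/4) - 4 = -15/2 - 4 = -23/2 ≈ -11.500)
(26*r)*R(-3, 2) = (26*(-23/2))*(-9 - 3 + 2) = -299*(-10) = 2990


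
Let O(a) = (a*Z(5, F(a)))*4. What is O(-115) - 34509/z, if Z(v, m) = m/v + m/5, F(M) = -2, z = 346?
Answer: 92819/346 ≈ 268.26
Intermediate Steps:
Z(v, m) = m/5 + m/v (Z(v, m) = m/v + m*(⅕) = m/v + m/5 = m/5 + m/v)
O(a) = -16*a/5 (O(a) = (a*((⅕)*(-2) - 2/5))*4 = (a*(-⅖ - 2*⅕))*4 = (a*(-⅖ - ⅖))*4 = (a*(-⅘))*4 = -4*a/5*4 = -16*a/5)
O(-115) - 34509/z = -16/5*(-115) - 34509/346 = 368 - 34509/346 = 92819/346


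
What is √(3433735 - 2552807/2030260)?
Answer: √3538424565356136545/1015130 ≈ 1853.0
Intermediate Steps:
√(3433735 - 2552807/2030260) = √(6971372268293/2030260) = √3538424565356136545/1015130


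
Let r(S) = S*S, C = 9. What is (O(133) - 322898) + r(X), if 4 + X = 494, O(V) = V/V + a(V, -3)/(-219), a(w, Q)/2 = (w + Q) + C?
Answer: -18132821/219 ≈ -82798.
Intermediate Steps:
a(w, Q) = 18 + 2*Q + 2*w (a(w, Q) = 2*((w + Q) + 9) = 2*((Q + w) + 9) = 2*(9 + Q + w) = 18 + 2*Q + 2*w)
O(V) = 69/73 - 2*V/219 (O(V) = V/V + (18 + 2*(-3) + 2*V)/(-219) = 1 + (18 - 6 + 2*V)*(-1/219) = 1 + (12 + 2*V)*(-1/219) = 1 + (-4/73 - 2*V/219) = 69/73 - 2*V/219)
X = 490 (X = -4 + 494 = 490)
r(S) = S**2
(O(133) - 322898) + r(X) = ((69/73 - 2/219*133) - 322898) + 490**2 = ((69/73 - 266/219) - 322898) + 240100 = (-59/219 - 322898) + 240100 = -70714721/219 + 240100 = -18132821/219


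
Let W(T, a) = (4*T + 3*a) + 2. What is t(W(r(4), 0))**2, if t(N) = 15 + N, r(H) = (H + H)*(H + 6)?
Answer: 113569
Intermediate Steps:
r(H) = 2*H*(6 + H) (r(H) = (2*H)*(6 + H) = 2*H*(6 + H))
W(T, a) = 2 + 3*a + 4*T (W(T, a) = (3*a + 4*T) + 2 = 2 + 3*a + 4*T)
t(W(r(4), 0))**2 = (15 + (2 + 3*0 + 4*(2*4*(6 + 4))))**2 = (15 + (2 + 0 + 4*(2*4*10)))**2 = (15 + (2 + 0 + 4*80))**2 = (15 + (2 + 0 + 320))**2 = (15 + 322)**2 = 337**2 = 113569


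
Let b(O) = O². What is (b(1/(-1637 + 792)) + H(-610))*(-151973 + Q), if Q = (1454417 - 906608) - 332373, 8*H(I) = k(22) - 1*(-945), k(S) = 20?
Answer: 43728173182579/5712200 ≈ 7.6552e+6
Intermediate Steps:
H(I) = 965/8 (H(I) = (20 - 1*(-945))/8 = (20 + 945)/8 = (⅛)*965 = 965/8)
Q = 215436 (Q = 547809 - 332373 = 215436)
(b(1/(-1637 + 792)) + H(-610))*(-151973 + Q) = ((1/(-1637 + 792))² + 965/8)*(-151973 + 215436) = ((1/(-845))² + 965/8)*63463 = ((-1/845)² + 965/8)*63463 = (1/714025 + 965/8)*63463 = (689034133/5712200)*63463 = 43728173182579/5712200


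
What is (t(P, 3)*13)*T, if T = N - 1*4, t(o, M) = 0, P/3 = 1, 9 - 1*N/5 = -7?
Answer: 0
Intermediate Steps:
N = 80 (N = 45 - 5*(-7) = 45 + 35 = 80)
P = 3 (P = 3*1 = 3)
T = 76 (T = 80 - 1*4 = 80 - 4 = 76)
(t(P, 3)*13)*T = (0*13)*76 = 0*76 = 0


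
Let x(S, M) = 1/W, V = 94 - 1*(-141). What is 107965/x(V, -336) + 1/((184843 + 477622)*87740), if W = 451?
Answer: 2830219371543206501/58124679100 ≈ 4.8692e+7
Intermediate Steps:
V = 235 (V = 94 + 141 = 235)
x(S, M) = 1/451
107965/x(V, -336) + 1/((184843 + 477622)*87740) = 107965/(1/451) + 1/((184843 + 477622)*87740) = 107965*451 + (1/87740)/662465 = 48692215 + (1/662465)*(1/87740) = 48692215 + 1/58124679100 = 2830219371543206501/58124679100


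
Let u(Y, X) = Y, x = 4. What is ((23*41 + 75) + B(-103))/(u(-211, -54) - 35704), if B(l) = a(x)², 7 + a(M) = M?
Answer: -1027/35915 ≈ -0.028595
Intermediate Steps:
a(M) = -7 + M
B(l) = 9 (B(l) = (-7 + 4)² = (-3)² = 9)
((23*41 + 75) + B(-103))/(u(-211, -54) - 35704) = ((23*41 + 75) + 9)/(-211 - 35704) = ((943 + 75) + 9)/(-35915) = (1018 + 9)*(-1/35915) = 1027*(-1/35915) = -1027/35915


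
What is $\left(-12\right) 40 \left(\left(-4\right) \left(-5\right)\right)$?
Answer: $-9600$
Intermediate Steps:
$\left(-12\right) 40 \left(\left(-4\right) \left(-5\right)\right) = \left(-480\right) 20 = -9600$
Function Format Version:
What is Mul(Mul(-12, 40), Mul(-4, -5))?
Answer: -9600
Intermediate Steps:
Mul(Mul(-12, 40), Mul(-4, -5)) = Mul(-480, 20) = -9600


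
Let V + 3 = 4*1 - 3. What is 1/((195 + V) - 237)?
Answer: -1/44 ≈ -0.022727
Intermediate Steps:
V = -2 (V = -3 + (4*1 - 3) = -3 + (4 - 3) = -3 + 1 = -2)
1/((195 + V) - 237) = 1/((195 - 2) - 237) = 1/(193 - 237) = 1/(-44) = -1/44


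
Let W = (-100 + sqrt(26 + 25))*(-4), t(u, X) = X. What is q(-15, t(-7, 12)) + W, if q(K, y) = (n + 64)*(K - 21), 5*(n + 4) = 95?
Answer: -2444 - 4*sqrt(51) ≈ -2472.6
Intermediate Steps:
n = 15 (n = -4 + (1/5)*95 = -4 + 19 = 15)
W = 400 - 4*sqrt(51) (W = (-100 + sqrt(51))*(-4) = 400 - 4*sqrt(51) ≈ 371.43)
q(K, y) = -1659 + 79*K (q(K, y) = (15 + 64)*(K - 21) = 79*(-21 + K) = -1659 + 79*K)
q(-15, t(-7, 12)) + W = (-1659 + 79*(-15)) + (400 - 4*sqrt(51)) = (-1659 - 1185) + (400 - 4*sqrt(51)) = -2844 + (400 - 4*sqrt(51)) = -2444 - 4*sqrt(51)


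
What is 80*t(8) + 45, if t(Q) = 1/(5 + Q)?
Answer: 665/13 ≈ 51.154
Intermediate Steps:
80*t(8) + 45 = 80/(5 + 8) + 45 = 80/13 + 45 = 665/13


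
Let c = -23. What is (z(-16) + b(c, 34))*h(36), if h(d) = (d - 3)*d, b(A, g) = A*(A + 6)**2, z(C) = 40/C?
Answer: -7899606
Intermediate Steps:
b(A, g) = A*(6 + A)**2
h(d) = d*(-3 + d) (h(d) = (-3 + d)*d = d*(-3 + d))
(z(-16) + b(c, 34))*h(36) = (40/(-16) - 23*(6 - 23)**2)*(36*(-3 + 36)) = (40*(-1/16) - 23*(-17)**2)*(36*33) = (-5/2 - 23*289)*1188 = (-5/2 - 6647)*1188 = -13299/2*1188 = -7899606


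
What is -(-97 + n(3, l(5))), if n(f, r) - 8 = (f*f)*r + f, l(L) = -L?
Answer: 131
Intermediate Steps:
n(f, r) = 8 + f + r*f² (n(f, r) = 8 + ((f*f)*r + f) = 8 + (f²*r + f) = 8 + (r*f² + f) = 8 + (f + r*f²) = 8 + f + r*f²)
-(-97 + n(3, l(5))) = -(-97 + (8 + 3 - 1*5*3²)) = -(-97 + (8 + 3 - 5*9)) = -(-97 + (8 + 3 - 45)) = -(-97 - 34) = -1*(-131) = 131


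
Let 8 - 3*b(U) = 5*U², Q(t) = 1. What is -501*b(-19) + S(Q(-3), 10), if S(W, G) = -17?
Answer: 300082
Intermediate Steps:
b(U) = 8/3 - 5*U²/3
-501*b(-19) + S(Q(-3), 10) = -501*(8/3 - 5/3*(-19)²) - 17 = -501*(8/3 - 5/3*361) - 17 = -501*(8/3 - 1805/3) - 17 = -501*(-599) - 17 = 300099 - 17 = 300082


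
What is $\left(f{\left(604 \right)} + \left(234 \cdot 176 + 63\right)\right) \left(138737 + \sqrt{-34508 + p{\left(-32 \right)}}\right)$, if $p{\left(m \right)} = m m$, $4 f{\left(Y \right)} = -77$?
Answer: $\frac{22879257407}{4} + \frac{164911 i \sqrt{8371}}{2} \approx 5.7198 \cdot 10^{9} + 7.5441 \cdot 10^{6} i$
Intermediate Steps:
$f{\left(Y \right)} = - \frac{77}{4}$ ($f{\left(Y \right)} = \frac{1}{4} \left(-77\right) = - \frac{77}{4}$)
$p{\left(m \right)} = m^{2}$
$\left(f{\left(604 \right)} + \left(234 \cdot 176 + 63\right)\right) \left(138737 + \sqrt{-34508 + p{\left(-32 \right)}}\right) = \left(- \frac{77}{4} + \left(234 \cdot 176 + 63\right)\right) \left(138737 + \sqrt{-34508 + \left(-32\right)^{2}}\right) = \left(- \frac{77}{4} + \left(41184 + 63\right)\right) \left(138737 + \sqrt{-34508 + 1024}\right) = \left(- \frac{77}{4} + 41247\right) \left(138737 + \sqrt{-33484}\right) = \frac{164911 \left(138737 + 2 i \sqrt{8371}\right)}{4} = \frac{22879257407}{4} + \frac{164911 i \sqrt{8371}}{2}$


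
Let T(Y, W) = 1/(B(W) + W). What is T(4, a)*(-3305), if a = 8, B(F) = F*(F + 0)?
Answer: -3305/72 ≈ -45.903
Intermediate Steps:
B(F) = F**2 (B(F) = F*F = F**2)
T(Y, W) = 1/(W + W**2) (T(Y, W) = 1/(W**2 + W) = 1/(W + W**2))
T(4, a)*(-3305) = (1/(8*(1 + 8)))*(-3305) = ((1/8)/9)*(-3305) = ((1/8)*(1/9))*(-3305) = (1/72)*(-3305) = -3305/72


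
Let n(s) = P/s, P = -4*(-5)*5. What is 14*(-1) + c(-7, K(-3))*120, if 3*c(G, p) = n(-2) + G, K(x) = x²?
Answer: -2294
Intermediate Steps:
P = 100 (P = 20*5 = 100)
n(s) = 100/s
c(G, p) = -50/3 + G/3 (c(G, p) = (100/(-2) + G)/3 = (100*(-½) + G)/3 = (-50 + G)/3 = -50/3 + G/3)
14*(-1) + c(-7, K(-3))*120 = 14*(-1) + (-50/3 + (⅓)*(-7))*120 = -14 + (-50/3 - 7/3)*120 = -14 - 19*120 = -14 - 2280 = -2294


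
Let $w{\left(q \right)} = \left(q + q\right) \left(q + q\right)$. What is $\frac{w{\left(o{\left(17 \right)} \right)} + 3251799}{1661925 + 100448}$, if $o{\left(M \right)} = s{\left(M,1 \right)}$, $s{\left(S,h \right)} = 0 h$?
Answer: $\frac{3251799}{1762373} \approx 1.8451$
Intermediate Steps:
$s{\left(S,h \right)} = 0$
$o{\left(M \right)} = 0$
$w{\left(q \right)} = 4 q^{2}$ ($w{\left(q \right)} = 2 q 2 q = 4 q^{2}$)
$\frac{w{\left(o{\left(17 \right)} \right)} + 3251799}{1661925 + 100448} = \frac{4 \cdot 0^{2} + 3251799}{1661925 + 100448} = \frac{4 \cdot 0 + 3251799}{1762373} = \left(0 + 3251799\right) \frac{1}{1762373} = 3251799 \cdot \frac{1}{1762373} = \frac{3251799}{1762373}$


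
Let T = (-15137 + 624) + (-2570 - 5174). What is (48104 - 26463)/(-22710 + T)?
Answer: -21641/44967 ≈ -0.48126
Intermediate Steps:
T = -22257 (T = -14513 - 7744 = -22257)
(48104 - 26463)/(-22710 + T) = (48104 - 26463)/(-22710 - 22257) = 21641/(-44967) = 21641*(-1/44967) = -21641/44967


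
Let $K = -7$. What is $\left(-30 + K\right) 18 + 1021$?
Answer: $355$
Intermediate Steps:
$\left(-30 + K\right) 18 + 1021 = \left(-30 - 7\right) 18 + 1021 = \left(-37\right) 18 + 1021 = -666 + 1021 = 355$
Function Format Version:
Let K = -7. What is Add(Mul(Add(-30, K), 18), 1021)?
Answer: 355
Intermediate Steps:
Add(Mul(Add(-30, K), 18), 1021) = Add(Mul(Add(-30, -7), 18), 1021) = Add(Mul(-37, 18), 1021) = Add(-666, 1021) = 355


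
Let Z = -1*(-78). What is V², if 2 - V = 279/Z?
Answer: 1681/676 ≈ 2.4867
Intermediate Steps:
Z = 78
V = -41/26 (V = 2 - 279/78 = 2 - 1*93/26 = 2 - 93/26 = -41/26 ≈ -1.5769)
V² = (-41/26)² = 1681/676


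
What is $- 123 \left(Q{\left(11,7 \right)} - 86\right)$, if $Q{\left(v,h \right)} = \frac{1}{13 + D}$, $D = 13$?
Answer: $\frac{274905}{26} \approx 10573.0$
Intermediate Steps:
$Q{\left(v,h \right)} = \frac{1}{26}$ ($Q{\left(v,h \right)} = \frac{1}{13 + 13} = \frac{1}{26}$)
$- 123 \left(Q{\left(11,7 \right)} - 86\right) = - 123 \left(\frac{1}{26} - 86\right) = \left(-123\right) \left(- \frac{2235}{26}\right) = \frac{274905}{26}$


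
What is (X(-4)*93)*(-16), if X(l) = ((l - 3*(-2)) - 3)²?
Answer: -1488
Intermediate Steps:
X(l) = (3 + l)² (X(l) = ((l + 6) - 3)² = ((6 + l) - 3)² = (3 + l)²)
(X(-4)*93)*(-16) = ((3 - 4)²*93)*(-16) = ((-1)²*93)*(-16) = (1*93)*(-16) = 93*(-16) = -1488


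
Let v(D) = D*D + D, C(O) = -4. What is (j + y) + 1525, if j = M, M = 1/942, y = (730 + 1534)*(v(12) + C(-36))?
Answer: 325605127/942 ≈ 3.4565e+5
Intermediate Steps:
v(D) = D + D**2 (v(D) = D**2 + D = D + D**2)
y = 344128 (y = (730 + 1534)*(12*(1 + 12) - 4) = 2264*(12*13 - 4) = 2264*(156 - 4) = 2264*152 = 344128)
M = 1/942 ≈ 0.0010616
j = 1/942 ≈ 0.0010616
(j + y) + 1525 = (1/942 + 344128) + 1525 = 324168577/942 + 1525 = 325605127/942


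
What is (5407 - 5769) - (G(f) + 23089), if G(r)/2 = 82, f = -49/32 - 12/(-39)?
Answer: -23615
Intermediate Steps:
f = -509/416 (f = -49*1/32 - 12*(-1/39) = -49/32 + 4/13 = -509/416 ≈ -1.2236)
G(r) = 164 (G(r) = 2*82 = 164)
(5407 - 5769) - (G(f) + 23089) = (5407 - 5769) - (164 + 23089) = -362 - 1*23253 = -362 - 23253 = -23615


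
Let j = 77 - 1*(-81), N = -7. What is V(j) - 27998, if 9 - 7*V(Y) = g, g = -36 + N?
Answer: -195934/7 ≈ -27991.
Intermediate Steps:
j = 158 (j = 77 + 81 = 158)
g = -43 (g = -36 - 7 = -43)
V(Y) = 52/7 (V(Y) = 9/7 - ⅐*(-43) = 9/7 + 43/7 = 52/7)
V(j) - 27998 = 52/7 - 27998 = -195934/7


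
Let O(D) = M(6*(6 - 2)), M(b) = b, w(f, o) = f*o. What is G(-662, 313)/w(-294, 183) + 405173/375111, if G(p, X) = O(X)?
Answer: 1210561949/1121206779 ≈ 1.0797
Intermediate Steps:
O(D) = 24 (O(D) = 6*(6 - 2) = 6*4 = 24)
G(p, X) = 24
G(-662, 313)/w(-294, 183) + 405173/375111 = 24/((-294*183)) + 405173/375111 = 24/(-53802) + 405173*(1/375111) = 24*(-1/53802) + 405173/375111 = -4/8967 + 405173/375111 = 1210561949/1121206779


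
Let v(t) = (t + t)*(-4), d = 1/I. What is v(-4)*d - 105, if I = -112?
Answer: -737/7 ≈ -105.29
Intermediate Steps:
d = -1/112 (d = 1/(-112) = -1/112 ≈ -0.0089286)
v(t) = -8*t (v(t) = (2*t)*(-4) = -8*t)
v(-4)*d - 105 = -8*(-4)*(-1/112) - 105 = 32*(-1/112) - 105 = -2/7 - 105 = -737/7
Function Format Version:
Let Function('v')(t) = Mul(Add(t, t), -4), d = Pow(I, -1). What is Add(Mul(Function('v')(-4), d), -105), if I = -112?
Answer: Rational(-737, 7) ≈ -105.29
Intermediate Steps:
d = Rational(-1, 112) (d = Pow(-112, -1) = Rational(-1, 112) ≈ -0.0089286)
Function('v')(t) = Mul(-8, t) (Function('v')(t) = Mul(Mul(2, t), -4) = Mul(-8, t))
Add(Mul(Function('v')(-4), d), -105) = Add(Mul(Mul(-8, -4), Rational(-1, 112)), -105) = Add(Mul(32, Rational(-1, 112)), -105) = Add(Rational(-2, 7), -105) = Rational(-737, 7)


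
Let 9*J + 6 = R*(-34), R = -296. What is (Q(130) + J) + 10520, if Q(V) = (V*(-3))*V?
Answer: -351562/9 ≈ -39062.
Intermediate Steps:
Q(V) = -3*V**2 (Q(V) = (-3*V)*V = -3*V**2)
J = 10058/9 (J = -2/3 + (-296*(-34))/9 = -2/3 + (1/9)*10064 = -2/3 + 10064/9 = 10058/9 ≈ 1117.6)
(Q(130) + J) + 10520 = (-3*130**2 + 10058/9) + 10520 = (-3*16900 + 10058/9) + 10520 = (-50700 + 10058/9) + 10520 = -446242/9 + 10520 = -351562/9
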